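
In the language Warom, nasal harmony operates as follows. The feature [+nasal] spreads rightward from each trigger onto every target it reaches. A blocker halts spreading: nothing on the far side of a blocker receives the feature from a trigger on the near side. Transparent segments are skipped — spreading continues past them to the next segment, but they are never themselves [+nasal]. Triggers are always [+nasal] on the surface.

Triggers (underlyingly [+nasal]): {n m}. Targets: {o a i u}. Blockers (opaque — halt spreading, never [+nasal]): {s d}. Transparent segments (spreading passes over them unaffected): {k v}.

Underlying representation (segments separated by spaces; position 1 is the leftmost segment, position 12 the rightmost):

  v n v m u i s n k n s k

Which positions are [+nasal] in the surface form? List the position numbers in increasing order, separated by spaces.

From /n/ at 2 rightward: 3 /v/ transparent; 4 /m/ is itself a trigger — this domain ends here.
From /m/ at 4 rightward: 5 /u/ → [+nasal]; 6 /i/ → [+nasal]; 7 /s/ blocks.
From /n/ at 8 rightward: 9 /k/ transparent; 10 /n/ is itself a trigger — this domain ends here.
From /n/ at 10 rightward: 11 /s/ blocks.

2 4 5 6 8 10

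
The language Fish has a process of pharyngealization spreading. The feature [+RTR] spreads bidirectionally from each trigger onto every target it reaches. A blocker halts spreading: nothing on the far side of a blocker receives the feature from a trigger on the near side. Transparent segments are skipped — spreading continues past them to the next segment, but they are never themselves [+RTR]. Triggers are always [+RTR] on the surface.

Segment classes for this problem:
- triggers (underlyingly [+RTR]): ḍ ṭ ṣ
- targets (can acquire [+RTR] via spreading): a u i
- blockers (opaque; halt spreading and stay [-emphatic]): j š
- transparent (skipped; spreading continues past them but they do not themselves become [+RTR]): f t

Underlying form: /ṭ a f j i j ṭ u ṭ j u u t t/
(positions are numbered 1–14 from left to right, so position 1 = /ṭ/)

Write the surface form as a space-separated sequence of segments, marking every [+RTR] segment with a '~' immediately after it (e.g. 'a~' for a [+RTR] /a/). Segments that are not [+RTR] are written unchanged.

ṭ~ a~ f j i j ṭ~ u~ ṭ~ j u u t t

From /ṭ/ at 1 rightward: 2 /a/ → [+RTR]; 3 /f/ transparent; 4 /j/ blocks.
From /ṭ/ at 1 leftward: word edge.
From /ṭ/ at 7 rightward: 8 /u/ → [+RTR]; 9 /ṭ/ is itself a trigger — this domain ends here.
From /ṭ/ at 7 leftward: 6 /j/ blocks.
From /ṭ/ at 9 rightward: 10 /j/ blocks.
From /ṭ/ at 9 leftward: 8 /u/ → [+RTR]; 7 /ṭ/ is itself a trigger — this domain ends here.
Targets with no active source: positions 5 11 12 stay [-emphatic].
[+RTR] positions on the surface: 1 2 7 8 9.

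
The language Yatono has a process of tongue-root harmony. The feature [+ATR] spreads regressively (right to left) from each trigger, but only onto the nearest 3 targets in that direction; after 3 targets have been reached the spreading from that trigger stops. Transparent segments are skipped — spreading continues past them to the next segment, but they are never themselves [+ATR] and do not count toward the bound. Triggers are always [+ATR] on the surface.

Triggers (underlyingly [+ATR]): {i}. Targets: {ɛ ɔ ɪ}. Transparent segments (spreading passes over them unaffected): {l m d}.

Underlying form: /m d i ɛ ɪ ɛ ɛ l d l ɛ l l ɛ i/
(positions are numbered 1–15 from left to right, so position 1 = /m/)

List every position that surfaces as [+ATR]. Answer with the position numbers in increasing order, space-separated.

From /i/ at 3 leftward: 2 /d/ transparent; 1 /m/ transparent; word edge.
From /i/ at 15 leftward: 14 /ɛ/ → [+ATR]; 13 /l/ transparent; 12 /l/ transparent; 11 /ɛ/ → [+ATR]; 10 /l/ transparent; 9 /d/ transparent; 8 /l/ transparent; 7 /ɛ/ → [+ATR]; bound reached.
Targets with no active source: positions 4 5 6 stay [-ATR].

3 7 11 14 15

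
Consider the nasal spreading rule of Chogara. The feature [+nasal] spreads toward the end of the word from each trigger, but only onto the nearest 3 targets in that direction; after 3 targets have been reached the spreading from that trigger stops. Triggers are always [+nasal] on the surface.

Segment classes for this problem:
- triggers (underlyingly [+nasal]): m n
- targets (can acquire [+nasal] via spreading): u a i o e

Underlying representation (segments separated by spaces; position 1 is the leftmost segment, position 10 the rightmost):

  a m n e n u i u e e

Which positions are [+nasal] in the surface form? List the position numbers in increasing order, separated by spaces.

From /m/ at 2 rightward: 3 /n/ is itself a trigger — this domain ends here.
From /n/ at 3 rightward: 4 /e/ → [+nasal]; 5 /n/ is itself a trigger — this domain ends here.
From /n/ at 5 rightward: 6 /u/ → [+nasal]; 7 /i/ → [+nasal]; 8 /u/ → [+nasal]; bound reached.
Targets with no active source: positions 1 9 10 stay [-nasal].

2 3 4 5 6 7 8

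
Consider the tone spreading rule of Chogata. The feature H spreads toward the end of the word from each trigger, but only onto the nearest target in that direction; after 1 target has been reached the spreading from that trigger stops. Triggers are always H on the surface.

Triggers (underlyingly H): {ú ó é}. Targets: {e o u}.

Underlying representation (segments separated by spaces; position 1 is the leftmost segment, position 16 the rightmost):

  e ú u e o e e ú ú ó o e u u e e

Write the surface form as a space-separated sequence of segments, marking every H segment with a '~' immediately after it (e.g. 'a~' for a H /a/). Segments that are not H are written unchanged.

e ú~ u~ e o e e ú~ ú~ ó~ o~ e u u e e

From /ú/ at 2 rightward: 3 /u/ → H; bound reached.
From /ú/ at 8 rightward: 9 /ú/ is itself a trigger — this domain ends here.
From /ú/ at 9 rightward: 10 /ó/ is itself a trigger — this domain ends here.
From /ó/ at 10 rightward: 11 /o/ → H; bound reached.
Targets with no active source: positions 1 4 5 6 7 12 13 14 15 16 stay [-high tone].
H positions on the surface: 2 3 8 9 10 11.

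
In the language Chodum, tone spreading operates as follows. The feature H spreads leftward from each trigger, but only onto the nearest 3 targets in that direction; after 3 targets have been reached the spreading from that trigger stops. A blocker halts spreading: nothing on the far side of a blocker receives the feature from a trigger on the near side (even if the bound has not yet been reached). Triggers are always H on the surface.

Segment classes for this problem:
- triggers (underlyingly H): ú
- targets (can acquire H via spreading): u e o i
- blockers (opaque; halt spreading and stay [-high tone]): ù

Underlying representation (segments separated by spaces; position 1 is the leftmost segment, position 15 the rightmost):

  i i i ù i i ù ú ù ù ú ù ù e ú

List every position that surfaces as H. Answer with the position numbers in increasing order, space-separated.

From /ú/ at 8 leftward: 7 /ù/ blocks.
From /ú/ at 11 leftward: 10 /ù/ blocks.
From /ú/ at 15 leftward: 14 /e/ → H; 13 /ù/ blocks.
Targets with no active source: positions 1 2 3 5 6 stay [-high tone].

8 11 14 15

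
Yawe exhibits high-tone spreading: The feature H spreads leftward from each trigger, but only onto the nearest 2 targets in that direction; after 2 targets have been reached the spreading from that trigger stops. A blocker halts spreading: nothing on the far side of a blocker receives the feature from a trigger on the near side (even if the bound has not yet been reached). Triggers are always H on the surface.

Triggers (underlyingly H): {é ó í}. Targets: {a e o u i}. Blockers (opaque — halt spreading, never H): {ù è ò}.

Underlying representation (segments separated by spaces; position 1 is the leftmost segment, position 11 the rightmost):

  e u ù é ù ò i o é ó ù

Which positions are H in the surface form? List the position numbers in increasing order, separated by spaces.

4 7 8 9 10

From /é/ at 4 leftward: 3 /ù/ blocks.
From /é/ at 9 leftward: 8 /o/ → H; 7 /i/ → H; bound reached.
From /ó/ at 10 leftward: 9 /é/ is itself a trigger — this domain ends here.
Targets with no active source: positions 1 2 stay [-high tone].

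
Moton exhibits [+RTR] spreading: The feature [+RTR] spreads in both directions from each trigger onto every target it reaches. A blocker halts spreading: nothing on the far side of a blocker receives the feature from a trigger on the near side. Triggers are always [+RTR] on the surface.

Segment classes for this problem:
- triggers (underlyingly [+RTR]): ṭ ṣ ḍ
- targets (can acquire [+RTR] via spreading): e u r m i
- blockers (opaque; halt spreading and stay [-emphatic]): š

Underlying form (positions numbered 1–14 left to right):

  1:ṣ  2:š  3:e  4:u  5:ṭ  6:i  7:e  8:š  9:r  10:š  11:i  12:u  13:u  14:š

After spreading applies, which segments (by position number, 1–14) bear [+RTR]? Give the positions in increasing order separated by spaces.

From /ṣ/ at 1 rightward: 2 /š/ blocks.
From /ṣ/ at 1 leftward: word edge.
From /ṭ/ at 5 rightward: 6 /i/ → [+RTR]; 7 /e/ → [+RTR]; 8 /š/ blocks.
From /ṭ/ at 5 leftward: 4 /u/ → [+RTR]; 3 /e/ → [+RTR]; 2 /š/ blocks.
Targets with no active source: positions 9 11 12 13 stay [-emphatic].

1 3 4 5 6 7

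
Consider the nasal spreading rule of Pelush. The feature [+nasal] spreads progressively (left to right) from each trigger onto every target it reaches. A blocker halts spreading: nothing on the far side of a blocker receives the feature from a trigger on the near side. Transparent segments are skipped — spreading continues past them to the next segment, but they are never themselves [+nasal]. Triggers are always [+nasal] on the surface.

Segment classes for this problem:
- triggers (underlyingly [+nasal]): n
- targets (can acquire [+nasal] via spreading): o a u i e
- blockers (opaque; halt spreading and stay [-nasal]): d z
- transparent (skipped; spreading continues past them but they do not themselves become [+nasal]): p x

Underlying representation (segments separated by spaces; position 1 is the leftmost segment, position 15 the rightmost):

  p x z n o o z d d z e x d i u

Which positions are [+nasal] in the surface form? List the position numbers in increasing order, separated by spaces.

4 5 6

From /n/ at 4 rightward: 5 /o/ → [+nasal]; 6 /o/ → [+nasal]; 7 /z/ blocks.
Targets with no active source: positions 11 14 15 stay [-nasal].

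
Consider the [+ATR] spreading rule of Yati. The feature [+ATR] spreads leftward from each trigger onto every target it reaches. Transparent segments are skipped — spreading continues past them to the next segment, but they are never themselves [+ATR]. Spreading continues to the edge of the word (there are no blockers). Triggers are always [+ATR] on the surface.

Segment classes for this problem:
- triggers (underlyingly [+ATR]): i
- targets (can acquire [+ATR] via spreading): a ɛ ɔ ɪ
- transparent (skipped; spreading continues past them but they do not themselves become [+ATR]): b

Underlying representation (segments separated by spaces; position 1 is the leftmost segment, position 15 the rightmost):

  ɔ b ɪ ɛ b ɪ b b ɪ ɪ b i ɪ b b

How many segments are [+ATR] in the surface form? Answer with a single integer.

7

From /i/ at 12 leftward: 11 /b/ transparent; 10 /ɪ/ → [+ATR]; 9 /ɪ/ → [+ATR]; 8 /b/ transparent; 7 /b/ transparent; 6 /ɪ/ → [+ATR]; 5 /b/ transparent; 4 /ɛ/ → [+ATR]; 3 /ɪ/ → [+ATR]; 2 /b/ transparent; 1 /ɔ/ → [+ATR]; word edge.
Target with no active source: position 13 stays [-ATR].
[+ATR] positions on the surface: 1 3 4 6 9 10 12.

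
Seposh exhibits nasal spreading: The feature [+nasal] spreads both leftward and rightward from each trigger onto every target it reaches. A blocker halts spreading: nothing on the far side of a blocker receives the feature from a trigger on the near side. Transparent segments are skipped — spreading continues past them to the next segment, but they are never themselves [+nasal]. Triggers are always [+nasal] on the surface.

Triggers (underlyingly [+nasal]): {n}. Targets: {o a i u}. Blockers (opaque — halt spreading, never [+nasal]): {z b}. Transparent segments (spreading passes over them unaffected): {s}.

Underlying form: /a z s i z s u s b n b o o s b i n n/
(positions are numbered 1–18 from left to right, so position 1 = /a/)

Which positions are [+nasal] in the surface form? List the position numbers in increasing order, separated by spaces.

From /n/ at 10 rightward: 11 /b/ blocks.
From /n/ at 10 leftward: 9 /b/ blocks.
From /n/ at 17 rightward: 18 /n/ is itself a trigger — this domain ends here.
From /n/ at 17 leftward: 16 /i/ → [+nasal]; 15 /b/ blocks.
From /n/ at 18 rightward: word edge.
From /n/ at 18 leftward: 17 /n/ is itself a trigger — this domain ends here.
Targets with no active source: positions 1 4 7 12 13 stay [-nasal].

10 16 17 18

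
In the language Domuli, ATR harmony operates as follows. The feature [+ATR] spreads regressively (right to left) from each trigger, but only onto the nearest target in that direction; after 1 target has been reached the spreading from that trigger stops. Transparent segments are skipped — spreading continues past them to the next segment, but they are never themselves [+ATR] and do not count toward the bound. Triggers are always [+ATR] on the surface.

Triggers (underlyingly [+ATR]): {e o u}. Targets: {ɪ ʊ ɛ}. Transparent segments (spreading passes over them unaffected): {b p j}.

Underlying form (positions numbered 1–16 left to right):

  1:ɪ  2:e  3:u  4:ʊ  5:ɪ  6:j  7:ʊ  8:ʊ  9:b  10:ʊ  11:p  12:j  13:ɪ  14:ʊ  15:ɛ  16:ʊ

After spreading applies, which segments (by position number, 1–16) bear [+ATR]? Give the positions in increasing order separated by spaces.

1 2 3

From /e/ at 2 leftward: 1 /ɪ/ → [+ATR]; bound reached.
From /u/ at 3 leftward: 2 /e/ is itself a trigger — this domain ends here.
Targets with no active source: positions 4 5 7 8 10 13 14 15 16 stay [-ATR].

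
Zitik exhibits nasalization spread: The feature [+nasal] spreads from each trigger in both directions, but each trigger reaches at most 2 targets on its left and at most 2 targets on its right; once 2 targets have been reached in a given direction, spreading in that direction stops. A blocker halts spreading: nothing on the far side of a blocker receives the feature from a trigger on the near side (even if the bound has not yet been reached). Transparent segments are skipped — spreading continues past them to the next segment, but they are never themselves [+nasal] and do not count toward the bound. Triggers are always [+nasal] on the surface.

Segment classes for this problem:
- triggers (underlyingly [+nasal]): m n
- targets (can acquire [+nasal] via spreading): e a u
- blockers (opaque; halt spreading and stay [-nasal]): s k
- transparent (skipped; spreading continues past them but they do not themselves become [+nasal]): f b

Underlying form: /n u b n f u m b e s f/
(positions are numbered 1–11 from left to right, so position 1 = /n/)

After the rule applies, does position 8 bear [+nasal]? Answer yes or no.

From /n/ at 1 rightward: 2 /u/ → [+nasal]; 3 /b/ transparent; 4 /n/ is itself a trigger — this domain ends here.
From /n/ at 1 leftward: word edge.
From /n/ at 4 rightward: 5 /f/ transparent; 6 /u/ → [+nasal]; 7 /m/ is itself a trigger — this domain ends here.
From /n/ at 4 leftward: 3 /b/ transparent; 2 /u/ → [+nasal]; 1 /n/ is itself a trigger — this domain ends here.
From /m/ at 7 rightward: 8 /b/ transparent; 9 /e/ → [+nasal]; 10 /s/ blocks.
From /m/ at 7 leftward: 6 /u/ → [+nasal]; 5 /f/ transparent; 4 /n/ is itself a trigger — this domain ends here.
[+nasal] positions on the surface: 1 2 4 6 7 9.

no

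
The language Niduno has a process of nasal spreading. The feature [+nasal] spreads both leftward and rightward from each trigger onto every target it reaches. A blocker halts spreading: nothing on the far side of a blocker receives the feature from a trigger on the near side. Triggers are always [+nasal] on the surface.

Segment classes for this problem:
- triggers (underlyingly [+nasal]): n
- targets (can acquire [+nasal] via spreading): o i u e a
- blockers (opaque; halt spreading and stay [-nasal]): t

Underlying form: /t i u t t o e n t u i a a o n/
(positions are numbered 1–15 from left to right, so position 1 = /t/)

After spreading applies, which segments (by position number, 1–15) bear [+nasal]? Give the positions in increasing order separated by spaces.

6 7 8 10 11 12 13 14 15

From /n/ at 8 rightward: 9 /t/ blocks.
From /n/ at 8 leftward: 7 /e/ → [+nasal]; 6 /o/ → [+nasal]; 5 /t/ blocks.
From /n/ at 15 rightward: word edge.
From /n/ at 15 leftward: 14 /o/ → [+nasal]; 13 /a/ → [+nasal]; 12 /a/ → [+nasal]; 11 /i/ → [+nasal]; 10 /u/ → [+nasal]; 9 /t/ blocks.
Targets with no active source: positions 2 3 stay [-nasal].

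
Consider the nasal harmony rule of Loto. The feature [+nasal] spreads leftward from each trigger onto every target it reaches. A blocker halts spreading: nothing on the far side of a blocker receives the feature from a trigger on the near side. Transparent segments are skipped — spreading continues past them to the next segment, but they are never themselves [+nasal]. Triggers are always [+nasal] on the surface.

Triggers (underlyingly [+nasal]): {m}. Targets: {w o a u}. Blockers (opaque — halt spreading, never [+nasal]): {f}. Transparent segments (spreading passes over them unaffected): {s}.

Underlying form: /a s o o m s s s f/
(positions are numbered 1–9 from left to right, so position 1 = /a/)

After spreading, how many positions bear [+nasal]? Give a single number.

4

From /m/ at 5 leftward: 4 /o/ → [+nasal]; 3 /o/ → [+nasal]; 2 /s/ transparent; 1 /a/ → [+nasal]; word edge.
[+nasal] positions on the surface: 1 3 4 5.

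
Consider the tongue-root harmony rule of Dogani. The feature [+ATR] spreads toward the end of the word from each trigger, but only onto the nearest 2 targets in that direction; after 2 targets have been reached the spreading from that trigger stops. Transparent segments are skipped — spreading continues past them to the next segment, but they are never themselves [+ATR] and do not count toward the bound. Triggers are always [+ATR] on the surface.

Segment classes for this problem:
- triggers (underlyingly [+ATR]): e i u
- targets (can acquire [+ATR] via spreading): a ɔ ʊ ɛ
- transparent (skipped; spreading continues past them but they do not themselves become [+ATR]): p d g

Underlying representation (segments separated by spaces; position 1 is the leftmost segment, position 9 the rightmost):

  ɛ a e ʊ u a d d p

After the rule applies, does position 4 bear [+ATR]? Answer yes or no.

yes

From /e/ at 3 rightward: 4 /ʊ/ → [+ATR]; 5 /u/ is itself a trigger — this domain ends here.
From /u/ at 5 rightward: 6 /a/ → [+ATR]; 7 /d/ transparent; 8 /d/ transparent; 9 /p/ transparent; word edge.
Targets with no active source: positions 1 2 stay [-ATR].
[+ATR] positions on the surface: 3 4 5 6.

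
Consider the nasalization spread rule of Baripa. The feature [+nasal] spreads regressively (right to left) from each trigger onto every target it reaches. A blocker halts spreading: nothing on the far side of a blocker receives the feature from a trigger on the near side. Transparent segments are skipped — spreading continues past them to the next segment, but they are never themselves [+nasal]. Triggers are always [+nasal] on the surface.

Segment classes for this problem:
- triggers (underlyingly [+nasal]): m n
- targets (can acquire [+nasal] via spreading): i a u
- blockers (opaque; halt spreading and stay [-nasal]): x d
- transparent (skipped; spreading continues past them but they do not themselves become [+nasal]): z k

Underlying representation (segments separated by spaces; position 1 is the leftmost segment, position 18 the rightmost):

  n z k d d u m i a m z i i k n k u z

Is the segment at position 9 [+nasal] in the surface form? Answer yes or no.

yes

From /n/ at 1 leftward: word edge.
From /m/ at 7 leftward: 6 /u/ → [+nasal]; 5 /d/ blocks.
From /m/ at 10 leftward: 9 /a/ → [+nasal]; 8 /i/ → [+nasal]; 7 /m/ is itself a trigger — this domain ends here.
From /n/ at 15 leftward: 14 /k/ transparent; 13 /i/ → [+nasal]; 12 /i/ → [+nasal]; 11 /z/ transparent; 10 /m/ is itself a trigger — this domain ends here.
Target with no active source: position 17 stays [-nasal].
[+nasal] positions on the surface: 1 6 7 8 9 10 12 13 15.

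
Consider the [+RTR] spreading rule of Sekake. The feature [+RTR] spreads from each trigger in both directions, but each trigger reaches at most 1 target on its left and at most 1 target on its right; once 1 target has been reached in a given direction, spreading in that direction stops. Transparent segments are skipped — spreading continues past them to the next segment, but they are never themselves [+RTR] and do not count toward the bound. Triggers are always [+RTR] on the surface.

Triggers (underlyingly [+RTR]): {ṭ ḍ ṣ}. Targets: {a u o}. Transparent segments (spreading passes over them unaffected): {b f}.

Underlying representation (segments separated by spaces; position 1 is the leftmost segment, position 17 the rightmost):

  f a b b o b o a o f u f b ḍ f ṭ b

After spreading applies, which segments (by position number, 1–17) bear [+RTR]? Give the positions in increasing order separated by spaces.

11 14 16

From /ḍ/ at 14 rightward: 15 /f/ transparent; 16 /ṭ/ is itself a trigger — this domain ends here.
From /ḍ/ at 14 leftward: 13 /b/ transparent; 12 /f/ transparent; 11 /u/ → [+RTR]; bound reached.
From /ṭ/ at 16 rightward: 17 /b/ transparent; word edge.
From /ṭ/ at 16 leftward: 15 /f/ transparent; 14 /ḍ/ is itself a trigger — this domain ends here.
Targets with no active source: positions 2 5 7 8 9 stay [-emphatic].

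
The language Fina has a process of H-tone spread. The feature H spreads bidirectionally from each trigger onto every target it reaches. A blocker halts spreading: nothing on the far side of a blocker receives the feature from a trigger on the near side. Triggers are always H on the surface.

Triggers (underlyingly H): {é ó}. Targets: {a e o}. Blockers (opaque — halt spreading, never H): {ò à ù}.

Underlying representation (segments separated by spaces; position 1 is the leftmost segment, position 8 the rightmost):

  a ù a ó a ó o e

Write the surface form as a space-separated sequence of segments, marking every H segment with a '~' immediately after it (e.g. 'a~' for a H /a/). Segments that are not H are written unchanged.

a ù a~ ó~ a~ ó~ o~ e~

From /ó/ at 4 rightward: 5 /a/ → H; 6 /ó/ is itself a trigger — this domain ends here.
From /ó/ at 4 leftward: 3 /a/ → H; 2 /ù/ blocks.
From /ó/ at 6 rightward: 7 /o/ → H; 8 /e/ → H; word edge.
From /ó/ at 6 leftward: 5 /a/ → H; 4 /ó/ is itself a trigger — this domain ends here.
Target with no active source: position 1 stays [-high tone].
H positions on the surface: 3 4 5 6 7 8.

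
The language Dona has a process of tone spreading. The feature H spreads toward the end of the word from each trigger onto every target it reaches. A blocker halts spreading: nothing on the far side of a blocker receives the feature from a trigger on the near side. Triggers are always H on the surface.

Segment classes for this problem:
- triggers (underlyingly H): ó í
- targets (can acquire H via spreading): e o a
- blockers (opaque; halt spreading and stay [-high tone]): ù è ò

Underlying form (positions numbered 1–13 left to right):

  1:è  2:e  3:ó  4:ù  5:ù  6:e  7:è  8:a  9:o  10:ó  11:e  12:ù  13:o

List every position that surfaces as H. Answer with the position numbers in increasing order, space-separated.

3 10 11

From /ó/ at 3 rightward: 4 /ù/ blocks.
From /ó/ at 10 rightward: 11 /e/ → H; 12 /ù/ blocks.
Targets with no active source: positions 2 6 8 9 13 stay [-high tone].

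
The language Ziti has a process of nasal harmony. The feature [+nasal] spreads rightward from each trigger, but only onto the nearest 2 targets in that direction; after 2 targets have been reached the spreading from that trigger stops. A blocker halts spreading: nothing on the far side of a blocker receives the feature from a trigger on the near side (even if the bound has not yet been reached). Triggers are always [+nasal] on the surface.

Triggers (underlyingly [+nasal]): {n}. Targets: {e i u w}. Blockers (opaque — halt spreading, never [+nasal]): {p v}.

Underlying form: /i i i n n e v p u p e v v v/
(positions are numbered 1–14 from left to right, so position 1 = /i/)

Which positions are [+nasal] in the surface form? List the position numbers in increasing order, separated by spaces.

4 5 6

From /n/ at 4 rightward: 5 /n/ is itself a trigger — this domain ends here.
From /n/ at 5 rightward: 6 /e/ → [+nasal]; 7 /v/ blocks.
Targets with no active source: positions 1 2 3 9 11 stay [-nasal].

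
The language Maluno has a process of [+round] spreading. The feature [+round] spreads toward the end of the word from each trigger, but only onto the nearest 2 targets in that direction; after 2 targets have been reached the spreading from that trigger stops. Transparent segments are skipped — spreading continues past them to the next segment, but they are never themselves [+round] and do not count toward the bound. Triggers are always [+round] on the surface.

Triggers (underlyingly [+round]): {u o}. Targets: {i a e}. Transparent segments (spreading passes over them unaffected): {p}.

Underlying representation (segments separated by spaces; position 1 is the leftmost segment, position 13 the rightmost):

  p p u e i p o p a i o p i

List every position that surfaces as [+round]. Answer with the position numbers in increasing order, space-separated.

3 4 5 7 9 10 11 13

From /u/ at 3 rightward: 4 /e/ → [+round]; 5 /i/ → [+round]; bound reached.
From /o/ at 7 rightward: 8 /p/ transparent; 9 /a/ → [+round]; 10 /i/ → [+round]; bound reached.
From /o/ at 11 rightward: 12 /p/ transparent; 13 /i/ → [+round]; word edge.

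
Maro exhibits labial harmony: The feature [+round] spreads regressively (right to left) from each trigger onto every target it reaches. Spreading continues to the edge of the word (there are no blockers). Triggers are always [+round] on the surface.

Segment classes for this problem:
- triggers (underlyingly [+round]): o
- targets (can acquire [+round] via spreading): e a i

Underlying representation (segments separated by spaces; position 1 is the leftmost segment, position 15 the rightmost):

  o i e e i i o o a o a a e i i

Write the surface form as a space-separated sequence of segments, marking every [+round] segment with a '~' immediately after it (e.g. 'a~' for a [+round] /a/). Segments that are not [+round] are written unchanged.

From /o/ at 1 leftward: word edge.
From /o/ at 7 leftward: 6 /i/ → [+round]; 5 /i/ → [+round]; 4 /e/ → [+round]; 3 /e/ → [+round]; 2 /i/ → [+round]; 1 /o/ is itself a trigger — this domain ends here.
From /o/ at 8 leftward: 7 /o/ is itself a trigger — this domain ends here.
From /o/ at 10 leftward: 9 /a/ → [+round]; 8 /o/ is itself a trigger — this domain ends here.
Targets with no active source: positions 11 12 13 14 15 stay [-round].
[+round] positions on the surface: 1 2 3 4 5 6 7 8 9 10.

o~ i~ e~ e~ i~ i~ o~ o~ a~ o~ a a e i i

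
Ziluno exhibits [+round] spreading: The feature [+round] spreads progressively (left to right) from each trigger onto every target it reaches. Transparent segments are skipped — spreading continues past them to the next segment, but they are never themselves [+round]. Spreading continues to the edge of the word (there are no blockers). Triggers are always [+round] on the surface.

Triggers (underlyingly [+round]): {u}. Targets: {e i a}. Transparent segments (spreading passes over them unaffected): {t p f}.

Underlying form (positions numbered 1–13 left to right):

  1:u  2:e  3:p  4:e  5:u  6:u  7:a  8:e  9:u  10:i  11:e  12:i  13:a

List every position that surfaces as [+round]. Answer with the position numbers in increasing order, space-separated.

From /u/ at 1 rightward: 2 /e/ → [+round]; 3 /p/ transparent; 4 /e/ → [+round]; 5 /u/ is itself a trigger — this domain ends here.
From /u/ at 5 rightward: 6 /u/ is itself a trigger — this domain ends here.
From /u/ at 6 rightward: 7 /a/ → [+round]; 8 /e/ → [+round]; 9 /u/ is itself a trigger — this domain ends here.
From /u/ at 9 rightward: 10 /i/ → [+round]; 11 /e/ → [+round]; 12 /i/ → [+round]; 13 /a/ → [+round]; word edge.

1 2 4 5 6 7 8 9 10 11 12 13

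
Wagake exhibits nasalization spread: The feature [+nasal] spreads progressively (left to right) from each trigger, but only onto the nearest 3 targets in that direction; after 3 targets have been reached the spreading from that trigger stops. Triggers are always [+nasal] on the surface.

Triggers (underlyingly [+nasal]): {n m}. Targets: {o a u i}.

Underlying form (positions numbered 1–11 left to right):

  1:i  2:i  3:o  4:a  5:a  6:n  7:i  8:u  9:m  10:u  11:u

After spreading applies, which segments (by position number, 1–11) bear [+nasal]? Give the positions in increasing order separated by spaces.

6 7 8 9 10 11

From /n/ at 6 rightward: 7 /i/ → [+nasal]; 8 /u/ → [+nasal]; 9 /m/ is itself a trigger — this domain ends here.
From /m/ at 9 rightward: 10 /u/ → [+nasal]; 11 /u/ → [+nasal]; word edge.
Targets with no active source: positions 1 2 3 4 5 stay [-nasal].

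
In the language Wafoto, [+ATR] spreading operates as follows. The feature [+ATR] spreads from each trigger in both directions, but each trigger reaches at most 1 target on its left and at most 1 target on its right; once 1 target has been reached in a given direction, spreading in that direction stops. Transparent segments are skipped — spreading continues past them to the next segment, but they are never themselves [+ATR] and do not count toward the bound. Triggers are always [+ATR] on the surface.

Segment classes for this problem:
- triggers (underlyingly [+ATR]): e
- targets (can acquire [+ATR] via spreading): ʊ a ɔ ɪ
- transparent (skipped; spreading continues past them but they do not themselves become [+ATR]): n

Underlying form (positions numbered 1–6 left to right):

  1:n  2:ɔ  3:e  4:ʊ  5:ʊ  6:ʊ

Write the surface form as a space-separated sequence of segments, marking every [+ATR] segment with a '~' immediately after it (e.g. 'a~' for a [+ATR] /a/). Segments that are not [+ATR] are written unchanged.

n ɔ~ e~ ʊ~ ʊ ʊ

From /e/ at 3 rightward: 4 /ʊ/ → [+ATR]; bound reached.
From /e/ at 3 leftward: 2 /ɔ/ → [+ATR]; bound reached.
Targets with no active source: positions 5 6 stay [-ATR].
[+ATR] positions on the surface: 2 3 4.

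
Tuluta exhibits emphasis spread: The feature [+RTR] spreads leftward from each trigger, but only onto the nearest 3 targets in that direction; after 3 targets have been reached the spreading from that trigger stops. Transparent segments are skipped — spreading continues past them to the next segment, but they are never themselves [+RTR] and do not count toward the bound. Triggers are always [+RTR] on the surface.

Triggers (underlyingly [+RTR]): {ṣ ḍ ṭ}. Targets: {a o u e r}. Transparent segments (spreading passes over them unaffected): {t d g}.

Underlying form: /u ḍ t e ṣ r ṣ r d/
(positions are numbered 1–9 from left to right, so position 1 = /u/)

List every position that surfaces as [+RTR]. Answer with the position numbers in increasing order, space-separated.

From /ḍ/ at 2 leftward: 1 /u/ → [+RTR]; word edge.
From /ṣ/ at 5 leftward: 4 /e/ → [+RTR]; 3 /t/ transparent; 2 /ḍ/ is itself a trigger — this domain ends here.
From /ṣ/ at 7 leftward: 6 /r/ → [+RTR]; 5 /ṣ/ is itself a trigger — this domain ends here.
Target with no active source: position 8 stays [-emphatic].

1 2 4 5 6 7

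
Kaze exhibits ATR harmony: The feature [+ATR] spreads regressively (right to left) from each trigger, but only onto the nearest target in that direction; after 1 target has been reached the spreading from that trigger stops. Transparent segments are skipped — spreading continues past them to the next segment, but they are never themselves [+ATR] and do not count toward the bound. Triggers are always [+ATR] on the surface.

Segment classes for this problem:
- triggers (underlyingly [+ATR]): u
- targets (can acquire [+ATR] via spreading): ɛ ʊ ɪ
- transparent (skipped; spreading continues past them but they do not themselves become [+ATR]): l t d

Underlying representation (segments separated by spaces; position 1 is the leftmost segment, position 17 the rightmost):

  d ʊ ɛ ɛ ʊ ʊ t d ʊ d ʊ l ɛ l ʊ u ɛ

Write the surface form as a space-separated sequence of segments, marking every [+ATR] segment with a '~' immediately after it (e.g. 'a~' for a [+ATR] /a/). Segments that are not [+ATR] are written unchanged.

d ʊ ɛ ɛ ʊ ʊ t d ʊ d ʊ l ɛ l ʊ~ u~ ɛ

From /u/ at 16 leftward: 15 /ʊ/ → [+ATR]; bound reached.
Targets with no active source: positions 2 3 4 5 6 9 11 13 17 stay [-ATR].
[+ATR] positions on the surface: 15 16.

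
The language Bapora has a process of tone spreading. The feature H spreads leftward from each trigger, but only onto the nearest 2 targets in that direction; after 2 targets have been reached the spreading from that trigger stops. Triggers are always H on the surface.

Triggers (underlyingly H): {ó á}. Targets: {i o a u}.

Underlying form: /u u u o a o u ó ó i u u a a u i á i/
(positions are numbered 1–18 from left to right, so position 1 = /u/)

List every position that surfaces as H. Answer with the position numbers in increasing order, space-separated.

6 7 8 9 15 16 17

From /ó/ at 8 leftward: 7 /u/ → H; 6 /o/ → H; bound reached.
From /ó/ at 9 leftward: 8 /ó/ is itself a trigger — this domain ends here.
From /á/ at 17 leftward: 16 /i/ → H; 15 /u/ → H; bound reached.
Targets with no active source: positions 1 2 3 4 5 10 11 12 13 14 18 stay [-high tone].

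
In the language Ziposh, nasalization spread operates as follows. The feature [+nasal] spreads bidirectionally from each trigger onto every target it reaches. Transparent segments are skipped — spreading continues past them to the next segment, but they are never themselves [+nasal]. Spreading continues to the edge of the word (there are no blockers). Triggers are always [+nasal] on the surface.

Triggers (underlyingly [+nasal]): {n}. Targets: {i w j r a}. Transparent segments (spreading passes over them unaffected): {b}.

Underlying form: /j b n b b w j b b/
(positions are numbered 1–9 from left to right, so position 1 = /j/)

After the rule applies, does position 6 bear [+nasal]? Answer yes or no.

From /n/ at 3 rightward: 4 /b/ transparent; 5 /b/ transparent; 6 /w/ → [+nasal]; 7 /j/ → [+nasal]; 8 /b/ transparent; 9 /b/ transparent; word edge.
From /n/ at 3 leftward: 2 /b/ transparent; 1 /j/ → [+nasal]; word edge.
[+nasal] positions on the surface: 1 3 6 7.

yes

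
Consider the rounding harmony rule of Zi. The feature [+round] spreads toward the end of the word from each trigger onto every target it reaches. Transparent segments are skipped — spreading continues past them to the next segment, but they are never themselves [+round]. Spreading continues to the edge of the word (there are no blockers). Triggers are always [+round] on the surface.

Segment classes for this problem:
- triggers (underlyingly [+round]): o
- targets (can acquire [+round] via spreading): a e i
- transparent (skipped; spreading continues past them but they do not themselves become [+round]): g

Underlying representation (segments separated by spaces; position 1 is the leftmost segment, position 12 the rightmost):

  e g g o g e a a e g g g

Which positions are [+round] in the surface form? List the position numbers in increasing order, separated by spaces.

From /o/ at 4 rightward: 5 /g/ transparent; 6 /e/ → [+round]; 7 /a/ → [+round]; 8 /a/ → [+round]; 9 /e/ → [+round]; 10 /g/ transparent; 11 /g/ transparent; 12 /g/ transparent; word edge.
Target with no active source: position 1 stays [-round].

4 6 7 8 9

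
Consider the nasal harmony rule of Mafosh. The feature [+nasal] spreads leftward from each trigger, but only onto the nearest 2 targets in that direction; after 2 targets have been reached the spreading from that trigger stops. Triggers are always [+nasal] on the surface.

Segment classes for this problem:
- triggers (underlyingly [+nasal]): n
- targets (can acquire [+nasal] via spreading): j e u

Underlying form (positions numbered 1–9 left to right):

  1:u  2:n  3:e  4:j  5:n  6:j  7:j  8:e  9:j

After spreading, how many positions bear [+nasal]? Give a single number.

5

From /n/ at 2 leftward: 1 /u/ → [+nasal]; word edge.
From /n/ at 5 leftward: 4 /j/ → [+nasal]; 3 /e/ → [+nasal]; bound reached.
Targets with no active source: positions 6 7 8 9 stay [-nasal].
[+nasal] positions on the surface: 1 2 3 4 5.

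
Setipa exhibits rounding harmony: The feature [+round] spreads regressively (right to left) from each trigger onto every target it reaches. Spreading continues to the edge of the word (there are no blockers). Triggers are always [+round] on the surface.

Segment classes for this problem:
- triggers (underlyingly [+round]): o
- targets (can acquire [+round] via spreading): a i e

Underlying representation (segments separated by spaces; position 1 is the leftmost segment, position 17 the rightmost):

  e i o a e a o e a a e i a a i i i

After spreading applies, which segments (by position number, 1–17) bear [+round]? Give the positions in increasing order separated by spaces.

From /o/ at 3 leftward: 2 /i/ → [+round]; 1 /e/ → [+round]; word edge.
From /o/ at 7 leftward: 6 /a/ → [+round]; 5 /e/ → [+round]; 4 /a/ → [+round]; 3 /o/ is itself a trigger — this domain ends here.
Targets with no active source: positions 8 9 10 11 12 13 14 15 16 17 stay [-round].

1 2 3 4 5 6 7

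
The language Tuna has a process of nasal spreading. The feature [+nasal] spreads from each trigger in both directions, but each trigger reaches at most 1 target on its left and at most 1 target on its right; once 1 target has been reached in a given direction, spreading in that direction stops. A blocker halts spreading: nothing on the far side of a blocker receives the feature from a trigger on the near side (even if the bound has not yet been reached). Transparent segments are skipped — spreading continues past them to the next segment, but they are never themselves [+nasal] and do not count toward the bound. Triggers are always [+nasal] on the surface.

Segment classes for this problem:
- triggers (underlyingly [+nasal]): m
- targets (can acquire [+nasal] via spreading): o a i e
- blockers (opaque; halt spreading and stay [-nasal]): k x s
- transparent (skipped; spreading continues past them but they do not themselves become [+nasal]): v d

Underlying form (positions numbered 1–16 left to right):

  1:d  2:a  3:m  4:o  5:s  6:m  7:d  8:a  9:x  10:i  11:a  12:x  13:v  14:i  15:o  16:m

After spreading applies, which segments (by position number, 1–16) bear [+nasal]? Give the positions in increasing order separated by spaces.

2 3 4 6 8 15 16

From /m/ at 3 rightward: 4 /o/ → [+nasal]; bound reached.
From /m/ at 3 leftward: 2 /a/ → [+nasal]; bound reached.
From /m/ at 6 rightward: 7 /d/ transparent; 8 /a/ → [+nasal]; bound reached.
From /m/ at 6 leftward: 5 /s/ blocks.
From /m/ at 16 rightward: word edge.
From /m/ at 16 leftward: 15 /o/ → [+nasal]; bound reached.
Targets with no active source: positions 10 11 14 stay [-nasal].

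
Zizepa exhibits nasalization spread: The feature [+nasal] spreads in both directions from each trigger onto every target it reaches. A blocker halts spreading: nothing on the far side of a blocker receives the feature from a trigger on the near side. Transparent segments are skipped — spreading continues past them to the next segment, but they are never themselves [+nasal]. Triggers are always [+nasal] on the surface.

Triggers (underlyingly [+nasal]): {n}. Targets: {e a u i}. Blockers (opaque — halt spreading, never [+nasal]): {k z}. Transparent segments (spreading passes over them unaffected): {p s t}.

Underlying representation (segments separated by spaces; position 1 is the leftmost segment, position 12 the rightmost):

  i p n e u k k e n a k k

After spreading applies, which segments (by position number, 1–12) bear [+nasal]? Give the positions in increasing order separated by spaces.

From /n/ at 3 rightward: 4 /e/ → [+nasal]; 5 /u/ → [+nasal]; 6 /k/ blocks.
From /n/ at 3 leftward: 2 /p/ transparent; 1 /i/ → [+nasal]; word edge.
From /n/ at 9 rightward: 10 /a/ → [+nasal]; 11 /k/ blocks.
From /n/ at 9 leftward: 8 /e/ → [+nasal]; 7 /k/ blocks.

1 3 4 5 8 9 10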